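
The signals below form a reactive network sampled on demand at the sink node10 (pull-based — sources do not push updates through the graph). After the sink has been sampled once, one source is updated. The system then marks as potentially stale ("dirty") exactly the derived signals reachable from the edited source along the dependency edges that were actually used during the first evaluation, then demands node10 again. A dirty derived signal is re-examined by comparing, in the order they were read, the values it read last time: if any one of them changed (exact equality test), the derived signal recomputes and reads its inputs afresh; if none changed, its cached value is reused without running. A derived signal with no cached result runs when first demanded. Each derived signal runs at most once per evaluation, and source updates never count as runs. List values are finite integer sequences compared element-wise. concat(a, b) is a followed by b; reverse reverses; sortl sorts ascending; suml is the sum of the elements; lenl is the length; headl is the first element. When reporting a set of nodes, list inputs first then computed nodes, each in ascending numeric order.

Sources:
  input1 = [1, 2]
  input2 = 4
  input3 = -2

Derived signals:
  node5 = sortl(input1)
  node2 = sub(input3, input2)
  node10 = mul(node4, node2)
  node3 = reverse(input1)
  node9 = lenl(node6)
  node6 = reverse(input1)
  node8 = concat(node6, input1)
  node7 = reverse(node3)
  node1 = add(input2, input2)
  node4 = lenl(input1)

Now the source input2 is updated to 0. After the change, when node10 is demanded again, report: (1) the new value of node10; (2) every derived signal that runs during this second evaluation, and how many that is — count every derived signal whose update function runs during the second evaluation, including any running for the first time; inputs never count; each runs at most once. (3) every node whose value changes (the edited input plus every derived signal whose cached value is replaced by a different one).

node10 now evaluates to -4.
Run set: node2, node10 (2 run).
Changed values: input2, node2, node10.

Initial pass — values computed on the first demand:
  node2 = sub(-2, 4) = -6
  node4 = lenl([1, 2]) = 2
  node10 = mul(2, -6) = -12

Second demand — change propagation:
  node2: re-runs because input2 4->0; new result -2.
  node10: re-runs because node2 -6->-2; new result -4.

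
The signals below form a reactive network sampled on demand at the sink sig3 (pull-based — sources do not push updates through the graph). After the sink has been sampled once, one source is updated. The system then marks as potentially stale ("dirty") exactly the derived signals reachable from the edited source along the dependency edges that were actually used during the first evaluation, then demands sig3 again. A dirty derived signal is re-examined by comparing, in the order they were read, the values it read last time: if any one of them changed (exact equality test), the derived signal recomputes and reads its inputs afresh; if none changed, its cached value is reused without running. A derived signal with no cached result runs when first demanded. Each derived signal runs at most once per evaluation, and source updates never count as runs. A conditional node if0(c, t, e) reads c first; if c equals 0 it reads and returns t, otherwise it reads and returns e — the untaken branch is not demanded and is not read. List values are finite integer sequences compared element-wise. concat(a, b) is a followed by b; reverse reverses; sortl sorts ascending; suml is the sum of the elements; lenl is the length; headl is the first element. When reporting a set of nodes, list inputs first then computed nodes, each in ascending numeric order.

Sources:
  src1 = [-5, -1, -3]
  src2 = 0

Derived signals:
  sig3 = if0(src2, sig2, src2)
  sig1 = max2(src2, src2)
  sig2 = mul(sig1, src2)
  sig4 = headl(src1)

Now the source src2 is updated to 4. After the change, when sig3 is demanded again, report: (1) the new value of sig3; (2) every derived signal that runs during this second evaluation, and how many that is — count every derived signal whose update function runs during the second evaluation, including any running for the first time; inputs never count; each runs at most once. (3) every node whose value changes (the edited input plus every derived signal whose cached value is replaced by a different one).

sig3 now evaluates to 4.
Run set: sig3 (1 run).
Changed values: src2, sig3.
The important point: the flipped condition redirects demand; sig1, sig2 are left stale, never re-checked.

Initial pass — values computed on the first demand:
  sig1 = max2(0, 0) = 0
  sig2 = mul(0, 0) = 0
  sig3 = if0(src2=0 -> then branch sig2) = 0

Second demand — change propagation:
  sig1: dirty yet unreached — the second evaluation never asks for it.
  sig2: dirty yet unreached — the second evaluation never asks for it.
  sig3: re-runs because src2 0->4; new result 4.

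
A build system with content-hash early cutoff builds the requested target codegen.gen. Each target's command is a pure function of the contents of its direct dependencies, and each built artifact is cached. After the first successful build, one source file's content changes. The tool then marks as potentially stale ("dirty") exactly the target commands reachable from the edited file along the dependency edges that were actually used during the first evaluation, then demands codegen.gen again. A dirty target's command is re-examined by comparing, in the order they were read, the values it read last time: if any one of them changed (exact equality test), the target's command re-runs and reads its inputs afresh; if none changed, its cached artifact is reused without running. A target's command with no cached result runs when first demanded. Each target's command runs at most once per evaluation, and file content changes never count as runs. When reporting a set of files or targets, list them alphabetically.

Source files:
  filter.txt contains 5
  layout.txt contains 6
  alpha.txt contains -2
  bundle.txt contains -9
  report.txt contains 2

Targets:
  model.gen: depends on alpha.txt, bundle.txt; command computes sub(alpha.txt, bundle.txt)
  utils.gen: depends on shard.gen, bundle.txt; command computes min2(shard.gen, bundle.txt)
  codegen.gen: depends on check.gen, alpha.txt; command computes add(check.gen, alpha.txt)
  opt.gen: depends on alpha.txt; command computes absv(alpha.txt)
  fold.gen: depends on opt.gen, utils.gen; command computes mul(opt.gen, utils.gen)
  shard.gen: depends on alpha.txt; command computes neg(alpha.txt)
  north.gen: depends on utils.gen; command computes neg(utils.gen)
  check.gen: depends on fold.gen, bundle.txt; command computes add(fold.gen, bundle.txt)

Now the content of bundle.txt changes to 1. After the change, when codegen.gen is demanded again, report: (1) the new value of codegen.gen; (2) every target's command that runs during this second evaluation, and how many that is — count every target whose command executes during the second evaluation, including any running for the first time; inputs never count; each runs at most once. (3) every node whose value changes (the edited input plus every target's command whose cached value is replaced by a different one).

New value of codegen.gen: 1.
Target commands that run: check.gen, codegen.gen, fold.gen, utils.gen — 4 in total.
Values that change: bundle.txt, check.gen, codegen.gen, fold.gen, utils.gen.

First evaluation (everything demanded from the output):
  opt.gen = absv(-2) = 2
  shard.gen = neg(-2) = 2
  utils.gen = min2(2, -9) = -9
  fold.gen = mul(2, -9) = -18
  check.gen = add(-18, -9) = -27
  codegen.gen = add(-27, -2) = -29

Propagation after the edit:
  utils.gen: runs — bundle.txt -9->1; result 1.
  fold.gen: runs — utils.gen -9->1; result 2.
  check.gen: runs — fold.gen -18->2; bundle.txt -9->1; result 3.
  codegen.gen: runs — check.gen -27->3; result 1.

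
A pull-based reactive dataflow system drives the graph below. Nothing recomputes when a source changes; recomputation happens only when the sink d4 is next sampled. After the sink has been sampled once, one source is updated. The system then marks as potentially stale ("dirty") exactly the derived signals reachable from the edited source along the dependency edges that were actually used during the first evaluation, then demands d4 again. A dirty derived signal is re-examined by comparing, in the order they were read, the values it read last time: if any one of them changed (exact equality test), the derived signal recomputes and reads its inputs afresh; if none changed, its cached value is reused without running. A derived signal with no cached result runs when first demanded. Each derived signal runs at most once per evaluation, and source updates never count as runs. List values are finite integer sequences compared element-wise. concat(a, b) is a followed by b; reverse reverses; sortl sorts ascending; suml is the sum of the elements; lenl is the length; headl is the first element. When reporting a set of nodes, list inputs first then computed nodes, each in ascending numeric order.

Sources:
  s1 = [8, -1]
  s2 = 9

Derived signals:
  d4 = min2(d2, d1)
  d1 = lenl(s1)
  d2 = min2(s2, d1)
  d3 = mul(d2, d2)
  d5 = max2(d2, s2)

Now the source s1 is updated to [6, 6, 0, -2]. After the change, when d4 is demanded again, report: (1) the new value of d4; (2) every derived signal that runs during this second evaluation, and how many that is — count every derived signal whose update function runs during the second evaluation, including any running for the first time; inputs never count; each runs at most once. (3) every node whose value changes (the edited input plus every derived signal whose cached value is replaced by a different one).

First evaluation (everything demanded from the output):
  d1 = lenl([8, -1]) = 2
  d2 = min2(9, 2) = 2
  d4 = min2(2, 2) = 2

Propagation after the edit:
  d1: runs — s1 [8, -1]->[6, 6, 0, -2]; result 4.
  d2: runs — d1 2->4; result 4.
  d4: runs — d2 2->4; d1 2->4; result 4.

New value of d4: 4.
Derived signals that run: d1, d2, d4 — 3 in total.
Values that change: s1, d1, d2, d4.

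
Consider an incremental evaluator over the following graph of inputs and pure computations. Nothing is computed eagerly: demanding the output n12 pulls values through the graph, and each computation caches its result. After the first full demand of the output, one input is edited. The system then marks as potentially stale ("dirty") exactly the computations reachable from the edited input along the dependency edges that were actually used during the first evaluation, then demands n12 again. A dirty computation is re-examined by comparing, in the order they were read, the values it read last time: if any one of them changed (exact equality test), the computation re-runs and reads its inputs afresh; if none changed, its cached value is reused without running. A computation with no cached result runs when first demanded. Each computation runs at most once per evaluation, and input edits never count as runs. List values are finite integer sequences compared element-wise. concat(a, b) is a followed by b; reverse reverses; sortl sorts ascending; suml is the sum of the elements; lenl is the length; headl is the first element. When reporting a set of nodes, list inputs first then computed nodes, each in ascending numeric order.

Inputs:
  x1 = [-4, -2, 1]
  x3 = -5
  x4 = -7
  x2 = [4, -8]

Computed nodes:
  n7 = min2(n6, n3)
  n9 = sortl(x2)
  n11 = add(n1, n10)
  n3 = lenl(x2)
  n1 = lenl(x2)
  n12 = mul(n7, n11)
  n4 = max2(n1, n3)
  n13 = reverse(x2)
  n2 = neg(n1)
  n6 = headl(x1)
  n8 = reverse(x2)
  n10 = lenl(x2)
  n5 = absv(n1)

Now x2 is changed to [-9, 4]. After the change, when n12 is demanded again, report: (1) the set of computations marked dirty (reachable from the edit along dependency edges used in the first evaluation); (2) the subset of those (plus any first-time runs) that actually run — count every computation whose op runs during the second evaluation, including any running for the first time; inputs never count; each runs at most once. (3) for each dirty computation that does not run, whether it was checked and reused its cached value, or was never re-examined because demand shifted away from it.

Dirty set: n1, n3, n7, n10, n11, n12.
Run set: n1, n3, n10 (3 run).
Re-examined without running (cache reused): n7, n11, n12.
The important point: at n7 every value read last time is unchanged, so the dirty flag clears without a run.

Initial pass — values computed on the first demand:
  n1 = lenl([4, -8]) = 2
  n3 = lenl([4, -8]) = 2
  n6 = headl([-4, -2, 1]) = -4
  n7 = min2(-4, 2) = -4
  n10 = lenl([4, -8]) = 2
  n11 = add(2, 2) = 4
  n12 = mul(-4, 4) = -16

Second demand — change propagation:
  n1: re-runs because x2 [4, -8]->[-9, 4]; new result 2 (unchanged).
  n3: re-runs because x2 [4, -8]->[-9, 4]; new result 2 (unchanged).
  n7: re-examined; everything it read last time is the same (n6 unchanged, n3 unchanged) — cache -4 kept, no run.
  n10: re-runs because x2 [4, -8]->[-9, 4]; new result 2 (unchanged).
  n11: re-examined; everything it read last time is the same (n1 unchanged, n10 unchanged) — cache 4 kept, no run.
  n12: re-examined; everything it read last time is the same (n7 unchanged, n11 unchanged) — cache -16 kept, no run.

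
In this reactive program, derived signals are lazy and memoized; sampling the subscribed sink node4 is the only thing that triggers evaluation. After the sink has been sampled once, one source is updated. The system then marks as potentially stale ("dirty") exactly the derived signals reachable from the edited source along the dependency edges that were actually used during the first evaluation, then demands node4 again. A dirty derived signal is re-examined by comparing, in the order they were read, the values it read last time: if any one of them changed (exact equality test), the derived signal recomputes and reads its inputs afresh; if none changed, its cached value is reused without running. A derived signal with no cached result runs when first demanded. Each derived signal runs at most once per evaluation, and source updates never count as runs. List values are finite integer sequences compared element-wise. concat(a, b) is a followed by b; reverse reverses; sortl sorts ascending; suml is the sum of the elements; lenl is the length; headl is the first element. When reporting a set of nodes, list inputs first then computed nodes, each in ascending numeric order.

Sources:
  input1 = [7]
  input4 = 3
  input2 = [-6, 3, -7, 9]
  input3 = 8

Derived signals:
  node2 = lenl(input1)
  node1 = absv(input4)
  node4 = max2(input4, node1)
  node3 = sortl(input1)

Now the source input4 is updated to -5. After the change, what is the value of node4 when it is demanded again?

First demand of the output computes:
  node1 = absv(3) = 3
  node4 = max2(3, 3) = 3

After the edit, cleaning proceeds:
  node1: a read changed (input4 3->-5) — executes, giving 5.
  node4: a read changed (input4 3->-5; node1 3->5) — executes, giving 5.

Demanding node4 again yields 5.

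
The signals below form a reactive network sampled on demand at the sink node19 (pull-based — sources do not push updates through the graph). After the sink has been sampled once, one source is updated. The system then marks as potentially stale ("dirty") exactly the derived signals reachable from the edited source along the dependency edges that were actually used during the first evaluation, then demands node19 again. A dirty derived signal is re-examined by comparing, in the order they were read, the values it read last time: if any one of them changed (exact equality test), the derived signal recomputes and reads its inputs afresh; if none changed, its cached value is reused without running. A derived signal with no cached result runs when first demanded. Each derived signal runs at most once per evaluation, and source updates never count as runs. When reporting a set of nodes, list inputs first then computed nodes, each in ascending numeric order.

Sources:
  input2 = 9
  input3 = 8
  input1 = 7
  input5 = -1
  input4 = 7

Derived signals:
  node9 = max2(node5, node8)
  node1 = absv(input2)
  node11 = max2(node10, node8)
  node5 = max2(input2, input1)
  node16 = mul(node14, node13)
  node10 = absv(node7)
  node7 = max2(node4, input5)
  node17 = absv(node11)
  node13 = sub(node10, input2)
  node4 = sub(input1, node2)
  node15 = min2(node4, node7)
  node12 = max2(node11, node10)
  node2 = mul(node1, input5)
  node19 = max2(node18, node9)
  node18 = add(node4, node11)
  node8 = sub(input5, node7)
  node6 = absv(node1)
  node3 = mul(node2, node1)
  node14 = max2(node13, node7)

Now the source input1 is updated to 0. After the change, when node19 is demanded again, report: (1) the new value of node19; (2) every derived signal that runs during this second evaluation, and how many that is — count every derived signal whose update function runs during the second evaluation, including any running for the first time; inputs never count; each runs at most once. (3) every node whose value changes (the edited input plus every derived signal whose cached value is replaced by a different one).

node19 now evaluates to 18.
Run set: node4, node5, node7, node8, node9, node10, node11, node18, node19 (9 run).
Changed values: input1, node4, node7, node8, node10, node11, node18, node19.

Initial pass — values computed on the first demand:
  node1 = absv(9) = 9
  node2 = mul(9, -1) = -9
  node4 = sub(7, -9) = 16
  node5 = max2(9, 7) = 9
  node7 = max2(16, -1) = 16
  node8 = sub(-1, 16) = -17
  node9 = max2(9, -17) = 9
  node10 = absv(16) = 16
  node11 = max2(16, -17) = 16
  node18 = add(16, 16) = 32
  node19 = max2(32, 9) = 32

Second demand — change propagation:
  node4: re-runs because input1 7->0; new result 9.
  node5: re-runs because input1 7->0; new result 9 (unchanged).
  node7: re-runs because node4 16->9; new result 9.
  node8: re-runs because node7 16->9; new result -10.
  node9: re-runs because node8 -17->-10; new result 9 (unchanged).
  node10: re-runs because node7 16->9; new result 9.
  node11: re-runs because node10 16->9; node8 -17->-10; new result 9.
  node18: re-runs because node4 16->9; node11 16->9; new result 18.
  node19: re-runs because node18 32->18; new result 18.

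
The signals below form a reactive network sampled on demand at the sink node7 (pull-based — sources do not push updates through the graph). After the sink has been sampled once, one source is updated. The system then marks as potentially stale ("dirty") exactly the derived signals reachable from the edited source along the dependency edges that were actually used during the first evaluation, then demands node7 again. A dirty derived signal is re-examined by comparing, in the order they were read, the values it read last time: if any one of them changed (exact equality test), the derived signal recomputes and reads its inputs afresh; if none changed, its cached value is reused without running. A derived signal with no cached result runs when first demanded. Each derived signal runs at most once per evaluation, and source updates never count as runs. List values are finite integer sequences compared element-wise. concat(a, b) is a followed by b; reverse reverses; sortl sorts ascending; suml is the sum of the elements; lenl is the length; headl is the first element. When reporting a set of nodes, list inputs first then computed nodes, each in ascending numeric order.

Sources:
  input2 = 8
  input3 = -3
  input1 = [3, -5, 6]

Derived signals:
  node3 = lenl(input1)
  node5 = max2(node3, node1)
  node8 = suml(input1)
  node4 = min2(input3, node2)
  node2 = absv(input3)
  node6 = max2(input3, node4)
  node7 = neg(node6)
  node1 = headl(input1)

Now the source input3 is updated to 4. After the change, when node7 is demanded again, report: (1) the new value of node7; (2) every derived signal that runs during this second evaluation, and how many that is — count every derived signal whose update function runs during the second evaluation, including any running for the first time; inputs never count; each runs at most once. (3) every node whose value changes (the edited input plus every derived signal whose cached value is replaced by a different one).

node7 now evaluates to -4.
Run set: node2, node4, node6, node7 (4 run).
Changed values: input3, node2, node4, node6, node7.

Initial pass — values computed on the first demand:
  node2 = absv(-3) = 3
  node4 = min2(-3, 3) = -3
  node6 = max2(-3, -3) = -3
  node7 = neg(-3) = 3

Second demand — change propagation:
  node2: re-runs because input3 -3->4; new result 4.
  node4: re-runs because input3 -3->4; node2 3->4; new result 4.
  node6: re-runs because input3 -3->4; node4 -3->4; new result 4.
  node7: re-runs because node6 -3->4; new result -4.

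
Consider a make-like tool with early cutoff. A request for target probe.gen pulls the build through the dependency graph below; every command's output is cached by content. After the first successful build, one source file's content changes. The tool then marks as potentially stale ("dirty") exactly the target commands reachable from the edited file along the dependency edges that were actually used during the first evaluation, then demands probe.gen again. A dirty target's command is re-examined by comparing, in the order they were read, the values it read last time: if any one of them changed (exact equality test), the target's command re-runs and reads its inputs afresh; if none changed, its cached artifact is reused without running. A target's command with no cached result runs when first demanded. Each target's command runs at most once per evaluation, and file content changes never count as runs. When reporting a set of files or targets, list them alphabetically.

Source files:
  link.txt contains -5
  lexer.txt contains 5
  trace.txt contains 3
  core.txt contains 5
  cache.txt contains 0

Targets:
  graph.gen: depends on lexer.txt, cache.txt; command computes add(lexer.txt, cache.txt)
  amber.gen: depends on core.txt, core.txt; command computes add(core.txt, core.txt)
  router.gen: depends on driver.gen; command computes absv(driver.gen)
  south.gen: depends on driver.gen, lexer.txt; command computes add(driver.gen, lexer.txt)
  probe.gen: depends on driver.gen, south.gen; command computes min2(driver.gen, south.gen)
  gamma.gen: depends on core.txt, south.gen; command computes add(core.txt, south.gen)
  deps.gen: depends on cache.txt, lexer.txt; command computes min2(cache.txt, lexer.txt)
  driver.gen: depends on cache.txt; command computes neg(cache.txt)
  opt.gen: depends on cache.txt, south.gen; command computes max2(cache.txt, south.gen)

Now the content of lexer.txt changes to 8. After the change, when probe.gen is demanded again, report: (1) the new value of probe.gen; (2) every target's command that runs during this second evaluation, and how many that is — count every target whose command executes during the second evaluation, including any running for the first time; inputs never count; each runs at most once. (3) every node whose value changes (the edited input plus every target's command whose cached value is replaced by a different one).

Demanding probe.gen again yields 0.
2 target commands run: probe.gen, south.gen.
The nodes whose values change: lexer.txt, south.gen.

First demand of the output computes:
  driver.gen = neg(0) = 0
  south.gen = add(0, 5) = 5
  probe.gen = min2(0, 5) = 0

After the edit, cleaning proceeds:
  south.gen: a read changed (lexer.txt 5->8) — executes, giving 8.
  probe.gen: a read changed (south.gen 5->8) — executes, giving 0 — identical to its old value.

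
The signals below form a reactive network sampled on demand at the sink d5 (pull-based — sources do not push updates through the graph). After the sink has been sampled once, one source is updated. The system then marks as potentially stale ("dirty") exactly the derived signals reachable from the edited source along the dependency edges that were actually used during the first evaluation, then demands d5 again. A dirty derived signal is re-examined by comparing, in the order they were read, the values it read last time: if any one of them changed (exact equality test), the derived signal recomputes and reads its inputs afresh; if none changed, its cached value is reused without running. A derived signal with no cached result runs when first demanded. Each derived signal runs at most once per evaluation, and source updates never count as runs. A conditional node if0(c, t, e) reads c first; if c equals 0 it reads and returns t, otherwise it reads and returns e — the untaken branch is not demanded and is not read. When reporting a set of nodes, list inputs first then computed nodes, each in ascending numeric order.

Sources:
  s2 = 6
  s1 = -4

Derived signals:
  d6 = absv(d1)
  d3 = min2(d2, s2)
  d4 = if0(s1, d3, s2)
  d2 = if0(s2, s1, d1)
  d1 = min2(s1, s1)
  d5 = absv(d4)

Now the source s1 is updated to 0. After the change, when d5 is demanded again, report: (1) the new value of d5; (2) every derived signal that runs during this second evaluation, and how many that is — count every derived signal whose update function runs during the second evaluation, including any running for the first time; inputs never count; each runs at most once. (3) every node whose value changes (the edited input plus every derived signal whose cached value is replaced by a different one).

Initial pass — values computed on the first demand:
  d4 = if0(s1=-4 -> else branch s2) = 6
  d5 = absv(6) = 6

Second demand — change propagation:
  d1: newly demanded (no cache) — executes and yields 0.
  d2: newly demanded (no cache) — executes and yields 0.
  d3: newly demanded (no cache) — executes and yields 0.
  d4: re-runs because s1 -4->0; new result 0.
  d5: re-runs because d4 6->0; new result 0.

The important point: the flipped condition pulls in fresh nodes; d1, d2, d3 run for the first time.

d5 now evaluates to 0.
Run set: d1, d2, d3, d4, d5 (5 run).
Changed values: s1, d4, d5.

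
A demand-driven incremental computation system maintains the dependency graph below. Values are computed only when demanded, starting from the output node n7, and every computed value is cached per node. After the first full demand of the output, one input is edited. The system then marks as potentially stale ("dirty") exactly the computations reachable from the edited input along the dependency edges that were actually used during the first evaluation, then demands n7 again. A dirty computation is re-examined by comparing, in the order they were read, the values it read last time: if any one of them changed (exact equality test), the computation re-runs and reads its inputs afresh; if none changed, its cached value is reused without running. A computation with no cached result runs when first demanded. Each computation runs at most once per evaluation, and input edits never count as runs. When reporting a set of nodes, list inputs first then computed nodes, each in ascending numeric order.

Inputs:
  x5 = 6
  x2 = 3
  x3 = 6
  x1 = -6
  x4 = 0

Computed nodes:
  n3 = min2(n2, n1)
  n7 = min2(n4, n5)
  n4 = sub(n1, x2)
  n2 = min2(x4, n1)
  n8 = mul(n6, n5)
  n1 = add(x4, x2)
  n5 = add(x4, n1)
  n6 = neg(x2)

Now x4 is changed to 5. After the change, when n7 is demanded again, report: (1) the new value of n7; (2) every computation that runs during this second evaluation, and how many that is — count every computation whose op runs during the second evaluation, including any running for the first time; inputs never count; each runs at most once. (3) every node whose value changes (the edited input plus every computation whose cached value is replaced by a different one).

New value of n7: 5.
Computations that run: n1, n4, n5, n7 — 4 in total.
Values that change: x4, n1, n4, n5, n7.

First evaluation (everything demanded from the output):
  n1 = add(0, 3) = 3
  n4 = sub(3, 3) = 0
  n5 = add(0, 3) = 3
  n7 = min2(0, 3) = 0

Propagation after the edit:
  n1: runs — x4 0->5; result 8.
  n4: runs — n1 3->8; result 5.
  n5: runs — x4 0->5; n1 3->8; result 13.
  n7: runs — n4 0->5; n5 3->13; result 5.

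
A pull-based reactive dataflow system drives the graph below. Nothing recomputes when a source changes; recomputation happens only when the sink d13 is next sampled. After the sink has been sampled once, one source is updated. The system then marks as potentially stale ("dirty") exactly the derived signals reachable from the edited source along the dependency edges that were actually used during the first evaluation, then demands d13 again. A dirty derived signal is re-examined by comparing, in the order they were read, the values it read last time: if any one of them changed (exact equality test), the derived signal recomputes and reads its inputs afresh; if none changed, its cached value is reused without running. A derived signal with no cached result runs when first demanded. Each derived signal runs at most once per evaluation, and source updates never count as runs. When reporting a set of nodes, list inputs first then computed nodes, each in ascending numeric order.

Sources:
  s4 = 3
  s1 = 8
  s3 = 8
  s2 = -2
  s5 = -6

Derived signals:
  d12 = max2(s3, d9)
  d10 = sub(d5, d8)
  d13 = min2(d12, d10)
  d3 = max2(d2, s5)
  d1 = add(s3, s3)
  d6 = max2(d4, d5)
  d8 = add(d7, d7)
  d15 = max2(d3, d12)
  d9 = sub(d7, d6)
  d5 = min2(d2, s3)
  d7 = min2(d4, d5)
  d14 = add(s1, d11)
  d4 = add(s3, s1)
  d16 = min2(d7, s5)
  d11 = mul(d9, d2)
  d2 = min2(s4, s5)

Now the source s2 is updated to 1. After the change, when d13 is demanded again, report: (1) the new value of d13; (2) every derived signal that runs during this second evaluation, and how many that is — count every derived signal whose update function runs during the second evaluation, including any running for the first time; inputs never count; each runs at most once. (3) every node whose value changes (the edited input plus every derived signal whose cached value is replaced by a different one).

First evaluation (everything demanded from the output):
  d2 = min2(3, -6) = -6
  d4 = add(8, 8) = 16
  d5 = min2(-6, 8) = -6
  d6 = max2(16, -6) = 16
  d7 = min2(16, -6) = -6
  d8 = add(-6, -6) = -12
  d9 = sub(-6, 16) = -22
  d10 = sub(-6, -12) = 6
  d12 = max2(8, -22) = 8
  d13 = min2(8, 6) = 6

Propagation after the edit:
  s2 feeds no computation that the output demands — nothing is marked dirty and nothing runs.

Key observation: s2 is never demanded by the output, so the edit triggers no recomputation at all.

New value of d13: 6.
Derived signals that run: none — 0 in total.
Values that change: s2.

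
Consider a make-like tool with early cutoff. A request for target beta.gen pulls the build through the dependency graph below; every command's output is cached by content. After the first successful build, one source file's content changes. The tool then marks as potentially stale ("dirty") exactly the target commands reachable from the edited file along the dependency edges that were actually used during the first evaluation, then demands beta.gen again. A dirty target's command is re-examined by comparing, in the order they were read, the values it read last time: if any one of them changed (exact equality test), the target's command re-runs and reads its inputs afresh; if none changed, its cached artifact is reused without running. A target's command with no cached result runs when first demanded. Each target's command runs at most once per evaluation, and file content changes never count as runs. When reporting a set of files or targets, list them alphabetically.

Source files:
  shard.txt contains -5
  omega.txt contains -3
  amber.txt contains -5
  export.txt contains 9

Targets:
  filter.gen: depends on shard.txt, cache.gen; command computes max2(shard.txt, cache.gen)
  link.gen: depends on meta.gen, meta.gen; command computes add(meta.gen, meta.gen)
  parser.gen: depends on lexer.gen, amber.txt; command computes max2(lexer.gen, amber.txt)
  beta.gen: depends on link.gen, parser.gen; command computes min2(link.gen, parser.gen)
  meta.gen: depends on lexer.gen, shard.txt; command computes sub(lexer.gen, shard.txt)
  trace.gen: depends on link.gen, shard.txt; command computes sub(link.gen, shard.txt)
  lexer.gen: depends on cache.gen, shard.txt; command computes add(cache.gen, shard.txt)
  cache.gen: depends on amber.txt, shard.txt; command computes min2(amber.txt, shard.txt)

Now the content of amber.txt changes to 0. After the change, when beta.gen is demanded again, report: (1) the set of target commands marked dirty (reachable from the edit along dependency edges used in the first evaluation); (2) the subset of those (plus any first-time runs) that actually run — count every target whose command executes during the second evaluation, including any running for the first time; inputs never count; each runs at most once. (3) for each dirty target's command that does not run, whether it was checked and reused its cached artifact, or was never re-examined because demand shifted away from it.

First demand of the output computes:
  cache.gen = min2(-5, -5) = -5
  lexer.gen = add(-5, -5) = -10
  meta.gen = sub(-10, -5) = -5
  link.gen = add(-5, -5) = -10
  parser.gen = max2(-10, -5) = -5
  beta.gen = min2(-10, -5) = -10

After the edit, cleaning proceeds:
  cache.gen: a read changed (amber.txt -5->0) — executes, giving -5 — identical to its old value.
  lexer.gen: dirty, but its reads are unchanged (cache.gen unchanged, shard.txt unchanged); cached -10 stands.
  meta.gen: dirty, but its reads are unchanged (lexer.gen unchanged, shard.txt unchanged); cached -5 stands.
  link.gen: dirty, but its reads are unchanged (meta.gen unchanged, meta.gen unchanged); cached -10 stands.
  parser.gen: a read changed (amber.txt -5->0) — executes, giving 0.
  beta.gen: a read changed (parser.gen -5->0) — executes, giving -10 — identical to its old value.

Note where the cutoff bites: lexer.gen is checked, finds nothing changed, and keeps its cache.

The edit dirties: beta.gen, cache.gen, lexer.gen, link.gen, meta.gen, parser.gen.
3 target commands run: beta.gen, cache.gen, parser.gen.
Cache hits after checking: lexer.gen, link.gen, meta.gen.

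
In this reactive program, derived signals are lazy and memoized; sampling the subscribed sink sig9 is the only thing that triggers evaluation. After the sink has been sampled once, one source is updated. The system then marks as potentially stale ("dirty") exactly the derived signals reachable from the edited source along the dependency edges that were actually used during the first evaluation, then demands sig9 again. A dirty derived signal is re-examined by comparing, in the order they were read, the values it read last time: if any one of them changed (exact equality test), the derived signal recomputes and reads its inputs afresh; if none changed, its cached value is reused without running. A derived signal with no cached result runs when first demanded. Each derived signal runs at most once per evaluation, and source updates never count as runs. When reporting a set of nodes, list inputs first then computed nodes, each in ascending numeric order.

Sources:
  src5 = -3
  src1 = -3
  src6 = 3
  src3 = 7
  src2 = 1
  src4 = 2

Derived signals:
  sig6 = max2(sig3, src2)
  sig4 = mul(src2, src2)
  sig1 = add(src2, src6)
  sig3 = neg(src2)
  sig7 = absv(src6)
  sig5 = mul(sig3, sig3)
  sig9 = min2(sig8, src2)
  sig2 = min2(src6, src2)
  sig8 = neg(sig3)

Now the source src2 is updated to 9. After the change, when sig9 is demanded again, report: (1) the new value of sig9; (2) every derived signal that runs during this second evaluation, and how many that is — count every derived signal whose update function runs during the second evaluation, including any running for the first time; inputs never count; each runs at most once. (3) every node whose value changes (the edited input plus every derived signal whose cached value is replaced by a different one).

Demanding sig9 again yields 9.
3 derived signals run: sig3, sig8, sig9.
The nodes whose values change: src2, sig3, sig8, sig9.

First demand of the output computes:
  sig3 = neg(1) = -1
  sig8 = neg(-1) = 1
  sig9 = min2(1, 1) = 1

After the edit, cleaning proceeds:
  sig3: a read changed (src2 1->9) — executes, giving -9.
  sig8: a read changed (sig3 -1->-9) — executes, giving 9.
  sig9: a read changed (sig8 1->9; src2 1->9) — executes, giving 9.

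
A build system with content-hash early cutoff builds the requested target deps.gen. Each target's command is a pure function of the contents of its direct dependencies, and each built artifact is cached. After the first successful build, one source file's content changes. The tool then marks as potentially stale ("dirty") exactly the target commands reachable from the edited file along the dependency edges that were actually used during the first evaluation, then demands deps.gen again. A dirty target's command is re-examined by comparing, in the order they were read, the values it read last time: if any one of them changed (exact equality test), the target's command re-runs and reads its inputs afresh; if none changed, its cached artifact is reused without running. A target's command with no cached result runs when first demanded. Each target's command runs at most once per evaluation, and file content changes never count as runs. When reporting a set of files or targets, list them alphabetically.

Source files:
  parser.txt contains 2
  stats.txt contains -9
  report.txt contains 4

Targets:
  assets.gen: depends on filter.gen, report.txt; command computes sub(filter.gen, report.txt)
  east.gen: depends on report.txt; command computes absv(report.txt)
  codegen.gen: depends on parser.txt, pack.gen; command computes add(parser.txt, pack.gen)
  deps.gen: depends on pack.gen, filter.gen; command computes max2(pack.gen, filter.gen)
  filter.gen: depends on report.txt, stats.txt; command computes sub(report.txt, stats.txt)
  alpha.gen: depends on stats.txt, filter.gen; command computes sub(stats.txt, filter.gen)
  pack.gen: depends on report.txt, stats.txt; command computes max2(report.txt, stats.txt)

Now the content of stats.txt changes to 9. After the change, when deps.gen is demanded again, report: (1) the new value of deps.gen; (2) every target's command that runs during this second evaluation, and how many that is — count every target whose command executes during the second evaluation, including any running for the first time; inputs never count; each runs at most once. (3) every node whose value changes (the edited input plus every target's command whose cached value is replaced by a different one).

First evaluation (everything demanded from the output):
  filter.gen = sub(4, -9) = 13
  pack.gen = max2(4, -9) = 4
  deps.gen = max2(4, 13) = 13

Propagation after the edit:
  filter.gen: runs — stats.txt -9->9; result -5.
  pack.gen: runs — stats.txt -9->9; result 9.
  deps.gen: runs — pack.gen 4->9; filter.gen 13->-5; result 9.

New value of deps.gen: 9.
Target commands that run: deps.gen, filter.gen, pack.gen — 3 in total.
Values that change: deps.gen, filter.gen, pack.gen, stats.txt.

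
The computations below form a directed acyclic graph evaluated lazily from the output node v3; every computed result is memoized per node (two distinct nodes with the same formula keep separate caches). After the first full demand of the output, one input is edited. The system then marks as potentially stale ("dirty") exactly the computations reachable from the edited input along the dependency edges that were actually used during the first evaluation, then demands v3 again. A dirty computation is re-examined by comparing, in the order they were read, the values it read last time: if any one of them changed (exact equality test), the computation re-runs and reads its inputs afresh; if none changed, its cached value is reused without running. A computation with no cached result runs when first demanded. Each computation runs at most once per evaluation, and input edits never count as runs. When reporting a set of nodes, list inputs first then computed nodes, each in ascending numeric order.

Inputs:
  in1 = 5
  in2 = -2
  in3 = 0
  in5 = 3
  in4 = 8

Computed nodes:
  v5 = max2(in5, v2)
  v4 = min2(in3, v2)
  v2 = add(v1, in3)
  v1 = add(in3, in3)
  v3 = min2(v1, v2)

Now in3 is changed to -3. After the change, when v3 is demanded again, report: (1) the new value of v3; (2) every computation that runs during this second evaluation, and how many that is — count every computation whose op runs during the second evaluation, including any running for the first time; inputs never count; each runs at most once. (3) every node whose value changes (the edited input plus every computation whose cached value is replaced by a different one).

First demand of the output computes:
  v1 = add(0, 0) = 0
  v2 = add(0, 0) = 0
  v3 = min2(0, 0) = 0

After the edit, cleaning proceeds:
  v1: a read changed (in3 0->-3; in3 0->-3) — executes, giving -6.
  v2: a read changed (v1 0->-6; in3 0->-3) — executes, giving -9.
  v3: a read changed (v1 0->-6; v2 0->-9) — executes, giving -9.

Demanding v3 again yields -9.
3 computations run: v1, v2, v3.
The nodes whose values change: in3, v1, v2, v3.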